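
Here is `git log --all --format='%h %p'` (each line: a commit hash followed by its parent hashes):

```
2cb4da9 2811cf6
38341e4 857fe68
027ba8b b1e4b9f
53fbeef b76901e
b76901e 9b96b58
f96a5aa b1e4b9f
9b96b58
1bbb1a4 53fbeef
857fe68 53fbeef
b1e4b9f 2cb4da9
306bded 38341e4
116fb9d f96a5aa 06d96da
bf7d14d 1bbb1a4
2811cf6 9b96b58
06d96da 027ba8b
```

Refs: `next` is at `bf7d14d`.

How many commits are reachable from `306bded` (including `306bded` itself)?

Walking parent pointers from 306bded: reachable set = {306bded, 38341e4, 53fbeef, 857fe68, 9b96b58, b76901e}.
That is 6 commits.

6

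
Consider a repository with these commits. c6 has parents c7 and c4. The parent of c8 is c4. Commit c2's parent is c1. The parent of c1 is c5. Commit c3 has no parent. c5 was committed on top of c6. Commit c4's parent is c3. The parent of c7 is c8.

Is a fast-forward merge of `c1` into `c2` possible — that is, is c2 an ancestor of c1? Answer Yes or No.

A fast-forward from c2 to c1 is possible iff c2 is an ancestor of c1.
Ancestors of c1: {c1, c3, c4, c5, c6, c7, c8}.
c2 is not among them, so fast-forward is not possible.

No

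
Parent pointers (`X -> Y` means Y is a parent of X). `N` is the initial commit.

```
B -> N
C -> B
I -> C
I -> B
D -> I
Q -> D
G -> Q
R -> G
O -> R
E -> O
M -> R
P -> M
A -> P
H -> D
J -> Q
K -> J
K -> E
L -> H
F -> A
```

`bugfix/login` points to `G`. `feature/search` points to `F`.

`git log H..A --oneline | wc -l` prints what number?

6

Reachable from A: {A, B, C, D, G, I, M, N, P, Q, R}.
Reachable from H: {B, C, D, H, I, N}.
In A's history but not H's: {A, G, M, P, Q, R} — 6 commits.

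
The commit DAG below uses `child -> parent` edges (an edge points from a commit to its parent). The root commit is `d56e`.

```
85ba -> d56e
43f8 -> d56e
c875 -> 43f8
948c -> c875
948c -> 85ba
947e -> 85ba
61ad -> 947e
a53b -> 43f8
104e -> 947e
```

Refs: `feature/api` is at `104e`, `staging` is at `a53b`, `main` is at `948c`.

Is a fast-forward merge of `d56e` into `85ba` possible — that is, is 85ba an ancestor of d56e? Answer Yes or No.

No

A fast-forward from 85ba to d56e is possible iff 85ba is an ancestor of d56e.
Ancestors of d56e: {d56e}.
85ba is not among them, so fast-forward is not possible.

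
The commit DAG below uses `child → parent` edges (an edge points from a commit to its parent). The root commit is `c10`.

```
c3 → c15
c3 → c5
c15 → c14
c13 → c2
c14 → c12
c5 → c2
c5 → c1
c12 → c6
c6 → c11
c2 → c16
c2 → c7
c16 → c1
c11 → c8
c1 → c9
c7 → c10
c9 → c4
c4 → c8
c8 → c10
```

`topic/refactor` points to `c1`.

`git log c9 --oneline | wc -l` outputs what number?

Walking parent pointers from c9: reachable set = {c10, c4, c8, c9}.
That is 4 commits.

4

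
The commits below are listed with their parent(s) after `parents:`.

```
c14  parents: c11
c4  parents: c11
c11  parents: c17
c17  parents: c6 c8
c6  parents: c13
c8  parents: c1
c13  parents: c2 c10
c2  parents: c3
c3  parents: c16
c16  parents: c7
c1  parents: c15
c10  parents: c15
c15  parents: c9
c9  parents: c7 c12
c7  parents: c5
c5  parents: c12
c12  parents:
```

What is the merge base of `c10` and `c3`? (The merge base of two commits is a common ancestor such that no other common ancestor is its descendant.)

Ancestors of c10: {c10, c12, c15, c5, c7, c9}.
Ancestors of c3: {c12, c16, c3, c5, c7}.
Common ancestors: {c12, c5, c7}.
Among these, c7 is not an ancestor of any other common ancestor — it is the merge base.

c7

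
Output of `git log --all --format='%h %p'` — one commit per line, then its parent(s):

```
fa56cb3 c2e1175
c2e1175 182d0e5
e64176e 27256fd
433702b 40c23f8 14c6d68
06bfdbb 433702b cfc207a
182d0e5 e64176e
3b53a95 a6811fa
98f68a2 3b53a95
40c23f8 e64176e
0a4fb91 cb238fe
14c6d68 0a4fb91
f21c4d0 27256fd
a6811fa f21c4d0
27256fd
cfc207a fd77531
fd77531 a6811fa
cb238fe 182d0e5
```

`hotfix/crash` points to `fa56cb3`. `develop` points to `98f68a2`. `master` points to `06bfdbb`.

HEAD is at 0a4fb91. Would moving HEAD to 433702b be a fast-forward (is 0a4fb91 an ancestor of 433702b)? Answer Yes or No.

A fast-forward from 0a4fb91 to 433702b is possible iff 0a4fb91 is an ancestor of 433702b.
Ancestors of 433702b: {0a4fb91, 14c6d68, 182d0e5, 27256fd, 40c23f8, 433702b, cb238fe, e64176e}.
0a4fb91 is among them, so fast-forward is possible.

Yes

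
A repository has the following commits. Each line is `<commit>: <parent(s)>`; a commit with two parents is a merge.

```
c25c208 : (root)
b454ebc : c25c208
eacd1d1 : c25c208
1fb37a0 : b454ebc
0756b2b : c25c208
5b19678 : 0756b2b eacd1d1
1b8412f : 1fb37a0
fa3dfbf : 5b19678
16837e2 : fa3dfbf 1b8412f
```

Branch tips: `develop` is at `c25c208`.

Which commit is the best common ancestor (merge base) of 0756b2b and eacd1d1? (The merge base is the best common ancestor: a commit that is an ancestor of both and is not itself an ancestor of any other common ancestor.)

c25c208

Ancestors of 0756b2b: {0756b2b, c25c208}.
Ancestors of eacd1d1: {c25c208, eacd1d1}.
Common ancestors: {c25c208}.
The only common ancestor is c25c208, so it is the merge base.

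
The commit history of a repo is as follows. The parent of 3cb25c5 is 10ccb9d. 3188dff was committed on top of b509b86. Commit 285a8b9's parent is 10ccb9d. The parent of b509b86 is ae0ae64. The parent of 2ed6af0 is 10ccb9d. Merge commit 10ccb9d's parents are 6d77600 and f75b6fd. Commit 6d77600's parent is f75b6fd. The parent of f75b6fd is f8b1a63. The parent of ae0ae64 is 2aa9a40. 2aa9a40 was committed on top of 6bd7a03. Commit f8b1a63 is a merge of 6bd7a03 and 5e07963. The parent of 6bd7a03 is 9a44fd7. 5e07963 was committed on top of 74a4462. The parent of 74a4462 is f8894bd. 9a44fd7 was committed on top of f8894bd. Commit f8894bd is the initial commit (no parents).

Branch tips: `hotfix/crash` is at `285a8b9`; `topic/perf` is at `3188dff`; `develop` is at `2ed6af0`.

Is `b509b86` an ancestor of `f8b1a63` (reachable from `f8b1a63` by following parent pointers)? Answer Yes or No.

No

Ancestors of f8b1a63: {5e07963, 6bd7a03, 74a4462, 9a44fd7, f8894bd, f8b1a63}.
b509b86 is not in that set, so it is not an ancestor of f8b1a63.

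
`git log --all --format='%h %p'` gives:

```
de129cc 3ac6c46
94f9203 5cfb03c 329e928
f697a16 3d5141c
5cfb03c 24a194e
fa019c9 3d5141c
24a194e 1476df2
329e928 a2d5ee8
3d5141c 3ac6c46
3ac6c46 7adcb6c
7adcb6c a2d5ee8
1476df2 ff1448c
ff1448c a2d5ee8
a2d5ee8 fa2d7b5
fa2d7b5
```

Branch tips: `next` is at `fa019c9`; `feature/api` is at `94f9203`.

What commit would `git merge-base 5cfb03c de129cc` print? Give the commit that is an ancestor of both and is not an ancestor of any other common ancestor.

Ancestors of 5cfb03c: {1476df2, 24a194e, 5cfb03c, a2d5ee8, fa2d7b5, ff1448c}.
Ancestors of de129cc: {3ac6c46, 7adcb6c, a2d5ee8, de129cc, fa2d7b5}.
Common ancestors: {a2d5ee8, fa2d7b5}.
Among these, a2d5ee8 is not an ancestor of any other common ancestor — it is the merge base.

a2d5ee8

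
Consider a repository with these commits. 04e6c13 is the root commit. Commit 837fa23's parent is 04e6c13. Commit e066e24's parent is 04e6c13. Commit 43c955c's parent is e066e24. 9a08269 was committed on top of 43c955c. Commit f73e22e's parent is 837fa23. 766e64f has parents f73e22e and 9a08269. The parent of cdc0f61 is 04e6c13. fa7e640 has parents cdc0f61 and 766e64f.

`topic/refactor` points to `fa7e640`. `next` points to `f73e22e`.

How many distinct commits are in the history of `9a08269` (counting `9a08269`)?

Walking parent pointers from 9a08269: reachable set = {04e6c13, 43c955c, 9a08269, e066e24}.
That is 4 commits.

4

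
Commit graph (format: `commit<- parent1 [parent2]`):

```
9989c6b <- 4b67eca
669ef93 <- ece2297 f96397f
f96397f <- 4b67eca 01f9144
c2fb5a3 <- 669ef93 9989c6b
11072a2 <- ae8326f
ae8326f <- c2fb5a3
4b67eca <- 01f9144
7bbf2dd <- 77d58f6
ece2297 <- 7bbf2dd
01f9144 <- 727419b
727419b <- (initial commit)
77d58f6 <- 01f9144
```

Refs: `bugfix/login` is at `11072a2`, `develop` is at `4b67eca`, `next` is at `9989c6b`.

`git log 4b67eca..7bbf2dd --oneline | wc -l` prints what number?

Reachable from 7bbf2dd: {01f9144, 727419b, 77d58f6, 7bbf2dd}.
Reachable from 4b67eca: {01f9144, 4b67eca, 727419b}.
In 7bbf2dd's history but not 4b67eca's: {77d58f6, 7bbf2dd} — 2 commits.

2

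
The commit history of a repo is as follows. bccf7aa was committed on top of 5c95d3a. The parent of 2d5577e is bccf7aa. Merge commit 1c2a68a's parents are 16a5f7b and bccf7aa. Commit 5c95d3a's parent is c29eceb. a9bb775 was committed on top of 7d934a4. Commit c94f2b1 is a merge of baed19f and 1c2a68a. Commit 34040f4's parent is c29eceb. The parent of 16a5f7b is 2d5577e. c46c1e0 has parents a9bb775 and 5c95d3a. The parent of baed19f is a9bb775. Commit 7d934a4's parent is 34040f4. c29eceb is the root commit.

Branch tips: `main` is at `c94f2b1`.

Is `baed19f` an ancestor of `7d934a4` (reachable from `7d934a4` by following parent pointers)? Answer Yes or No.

No

Ancestors of 7d934a4: {34040f4, 7d934a4, c29eceb}.
baed19f is not in that set, so it is not an ancestor of 7d934a4.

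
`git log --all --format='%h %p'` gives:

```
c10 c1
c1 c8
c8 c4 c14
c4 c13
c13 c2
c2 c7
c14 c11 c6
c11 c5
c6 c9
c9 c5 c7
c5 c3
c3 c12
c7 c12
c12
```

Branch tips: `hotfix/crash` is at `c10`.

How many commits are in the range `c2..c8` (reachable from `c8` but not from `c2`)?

9

Reachable from c8: {c11, c12, c13, c14, c2, c3, c4, c5, c6, c7, c8, c9}.
Reachable from c2: {c12, c2, c7}.
In c8's history but not c2's: {c11, c13, c14, c3, c4, c5, c6, c8, c9} — 9 commits.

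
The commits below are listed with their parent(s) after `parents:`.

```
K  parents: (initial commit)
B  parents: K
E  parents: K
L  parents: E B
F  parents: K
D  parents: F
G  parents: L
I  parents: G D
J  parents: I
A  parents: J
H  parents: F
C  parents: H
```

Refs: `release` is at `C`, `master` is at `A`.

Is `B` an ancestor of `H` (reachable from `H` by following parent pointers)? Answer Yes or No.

Ancestors of H: {F, H, K}.
B is not in that set, so it is not an ancestor of H.

No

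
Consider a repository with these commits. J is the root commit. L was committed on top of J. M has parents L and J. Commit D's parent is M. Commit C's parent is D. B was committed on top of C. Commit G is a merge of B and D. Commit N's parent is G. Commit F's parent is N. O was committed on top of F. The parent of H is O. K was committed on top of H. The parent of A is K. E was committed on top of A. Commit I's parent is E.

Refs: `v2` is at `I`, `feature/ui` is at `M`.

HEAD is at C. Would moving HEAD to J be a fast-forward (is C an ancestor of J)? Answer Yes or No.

No

A fast-forward from C to J is possible iff C is an ancestor of J.
Ancestors of J: {J}.
C is not among them, so fast-forward is not possible.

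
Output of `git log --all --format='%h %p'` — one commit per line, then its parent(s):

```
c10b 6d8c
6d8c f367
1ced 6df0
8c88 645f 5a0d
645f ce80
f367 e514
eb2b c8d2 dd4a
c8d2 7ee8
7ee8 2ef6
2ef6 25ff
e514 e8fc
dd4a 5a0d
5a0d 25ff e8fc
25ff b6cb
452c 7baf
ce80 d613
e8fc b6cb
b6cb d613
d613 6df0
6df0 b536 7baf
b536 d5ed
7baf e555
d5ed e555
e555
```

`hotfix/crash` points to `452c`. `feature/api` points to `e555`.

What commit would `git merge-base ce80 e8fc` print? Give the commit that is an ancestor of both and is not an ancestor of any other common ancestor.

Ancestors of ce80: {6df0, 7baf, b536, ce80, d5ed, d613, e555}.
Ancestors of e8fc: {6df0, 7baf, b536, b6cb, d5ed, d613, e555, e8fc}.
Common ancestors: {6df0, 7baf, b536, d5ed, d613, e555}.
Among these, d613 is not an ancestor of any other common ancestor — it is the merge base.

d613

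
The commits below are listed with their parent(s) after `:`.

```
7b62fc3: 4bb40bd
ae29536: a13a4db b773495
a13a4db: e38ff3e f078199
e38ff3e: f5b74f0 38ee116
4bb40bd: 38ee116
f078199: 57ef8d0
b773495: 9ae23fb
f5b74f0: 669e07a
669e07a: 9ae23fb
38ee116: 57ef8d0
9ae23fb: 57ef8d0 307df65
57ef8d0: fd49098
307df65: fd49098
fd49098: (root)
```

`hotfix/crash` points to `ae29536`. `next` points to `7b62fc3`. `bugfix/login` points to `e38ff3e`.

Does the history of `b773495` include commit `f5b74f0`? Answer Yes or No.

Ancestors of b773495: {307df65, 57ef8d0, 9ae23fb, b773495, fd49098}.
f5b74f0 is not in that set, so it is not an ancestor of b773495.

No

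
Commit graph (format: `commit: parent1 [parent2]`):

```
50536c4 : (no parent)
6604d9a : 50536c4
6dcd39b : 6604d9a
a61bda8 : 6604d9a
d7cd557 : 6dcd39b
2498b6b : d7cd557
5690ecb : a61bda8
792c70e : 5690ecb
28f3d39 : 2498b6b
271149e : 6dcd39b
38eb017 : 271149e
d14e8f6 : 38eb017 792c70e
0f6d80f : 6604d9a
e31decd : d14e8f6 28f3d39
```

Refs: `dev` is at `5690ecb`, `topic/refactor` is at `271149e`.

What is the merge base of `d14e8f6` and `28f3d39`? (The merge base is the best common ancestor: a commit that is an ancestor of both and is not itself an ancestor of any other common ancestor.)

Ancestors of d14e8f6: {271149e, 38eb017, 50536c4, 5690ecb, 6604d9a, 6dcd39b, 792c70e, a61bda8, d14e8f6}.
Ancestors of 28f3d39: {2498b6b, 28f3d39, 50536c4, 6604d9a, 6dcd39b, d7cd557}.
Common ancestors: {50536c4, 6604d9a, 6dcd39b}.
Among these, 6dcd39b is not an ancestor of any other common ancestor — it is the merge base.

6dcd39b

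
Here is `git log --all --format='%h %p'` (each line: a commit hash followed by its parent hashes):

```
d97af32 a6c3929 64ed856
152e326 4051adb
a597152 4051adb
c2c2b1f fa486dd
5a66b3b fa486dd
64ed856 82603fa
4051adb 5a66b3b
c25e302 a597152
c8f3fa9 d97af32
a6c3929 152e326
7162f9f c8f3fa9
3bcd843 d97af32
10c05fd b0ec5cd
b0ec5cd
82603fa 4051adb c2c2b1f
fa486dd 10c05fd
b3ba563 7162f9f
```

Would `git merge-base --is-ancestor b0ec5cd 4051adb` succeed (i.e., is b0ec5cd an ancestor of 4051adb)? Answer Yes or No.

Yes

Ancestors of 4051adb (commits reachable by following parents): {10c05fd, 4051adb, 5a66b3b, b0ec5cd, fa486dd}.
b0ec5cd is in that set, so it is an ancestor of 4051adb.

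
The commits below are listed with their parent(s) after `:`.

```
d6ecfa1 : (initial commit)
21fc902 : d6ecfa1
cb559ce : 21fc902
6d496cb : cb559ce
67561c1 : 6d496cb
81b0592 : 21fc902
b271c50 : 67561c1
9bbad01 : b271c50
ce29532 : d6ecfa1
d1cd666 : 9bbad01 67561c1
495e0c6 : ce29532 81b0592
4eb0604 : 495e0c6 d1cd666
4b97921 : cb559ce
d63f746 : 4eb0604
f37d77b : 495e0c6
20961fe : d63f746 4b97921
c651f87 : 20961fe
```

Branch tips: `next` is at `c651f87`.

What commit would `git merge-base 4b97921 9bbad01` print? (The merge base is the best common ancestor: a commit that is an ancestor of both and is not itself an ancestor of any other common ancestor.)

Ancestors of 4b97921: {21fc902, 4b97921, cb559ce, d6ecfa1}.
Ancestors of 9bbad01: {21fc902, 67561c1, 6d496cb, 9bbad01, b271c50, cb559ce, d6ecfa1}.
Common ancestors: {21fc902, cb559ce, d6ecfa1}.
Among these, cb559ce is not an ancestor of any other common ancestor — it is the merge base.

cb559ce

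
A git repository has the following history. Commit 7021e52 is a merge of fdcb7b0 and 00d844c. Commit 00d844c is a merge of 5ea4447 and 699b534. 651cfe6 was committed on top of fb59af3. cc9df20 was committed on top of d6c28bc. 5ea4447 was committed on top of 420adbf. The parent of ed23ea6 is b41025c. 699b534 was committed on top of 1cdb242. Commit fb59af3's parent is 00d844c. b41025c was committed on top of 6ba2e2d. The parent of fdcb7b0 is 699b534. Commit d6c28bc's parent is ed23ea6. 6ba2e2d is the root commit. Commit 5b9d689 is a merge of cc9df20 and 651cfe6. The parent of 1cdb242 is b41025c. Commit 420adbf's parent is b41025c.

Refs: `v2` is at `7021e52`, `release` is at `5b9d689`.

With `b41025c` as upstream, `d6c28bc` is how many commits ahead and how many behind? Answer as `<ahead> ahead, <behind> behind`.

2 ahead, 0 behind

Reachable from d6c28bc: {6ba2e2d, b41025c, d6c28bc, ed23ea6}.
Reachable from b41025c: {6ba2e2d, b41025c}.
Only in d6c28bc's history (ahead): {d6c28bc, ed23ea6} — 2.
Only in b41025c's history (behind): {} — 0.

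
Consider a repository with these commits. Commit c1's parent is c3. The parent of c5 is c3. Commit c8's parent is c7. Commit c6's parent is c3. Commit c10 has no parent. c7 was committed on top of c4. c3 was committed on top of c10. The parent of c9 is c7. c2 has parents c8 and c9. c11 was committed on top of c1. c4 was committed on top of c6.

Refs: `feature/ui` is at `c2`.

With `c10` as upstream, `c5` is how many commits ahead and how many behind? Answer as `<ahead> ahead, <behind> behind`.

Reachable from c5: {c10, c3, c5}.
Reachable from c10: {c10}.
Only in c5's history (ahead): {c3, c5} — 2.
Only in c10's history (behind): {} — 0.

2 ahead, 0 behind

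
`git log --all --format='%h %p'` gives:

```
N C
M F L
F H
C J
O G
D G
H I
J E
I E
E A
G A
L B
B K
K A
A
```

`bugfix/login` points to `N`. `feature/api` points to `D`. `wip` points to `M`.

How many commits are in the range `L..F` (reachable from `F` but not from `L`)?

Reachable from F: {A, E, F, H, I}.
Reachable from L: {A, B, K, L}.
In F's history but not L's: {E, F, H, I} — 4 commits.

4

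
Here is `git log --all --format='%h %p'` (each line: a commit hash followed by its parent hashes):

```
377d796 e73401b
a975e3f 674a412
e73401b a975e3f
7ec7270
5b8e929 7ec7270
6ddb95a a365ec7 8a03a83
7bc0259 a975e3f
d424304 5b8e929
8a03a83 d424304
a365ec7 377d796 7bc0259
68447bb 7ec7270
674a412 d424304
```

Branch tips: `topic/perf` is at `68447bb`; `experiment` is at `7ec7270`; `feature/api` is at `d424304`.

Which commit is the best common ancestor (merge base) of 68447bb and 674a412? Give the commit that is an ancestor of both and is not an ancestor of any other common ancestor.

7ec7270

Ancestors of 68447bb: {68447bb, 7ec7270}.
Ancestors of 674a412: {5b8e929, 674a412, 7ec7270, d424304}.
Common ancestors: {7ec7270}.
The only common ancestor is 7ec7270, so it is the merge base.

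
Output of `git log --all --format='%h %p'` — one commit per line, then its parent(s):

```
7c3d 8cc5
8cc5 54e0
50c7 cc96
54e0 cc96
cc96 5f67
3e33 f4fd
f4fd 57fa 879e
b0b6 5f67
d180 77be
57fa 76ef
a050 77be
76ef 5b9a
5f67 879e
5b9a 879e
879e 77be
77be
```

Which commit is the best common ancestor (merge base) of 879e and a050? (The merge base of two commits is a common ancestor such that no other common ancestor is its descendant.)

Ancestors of 879e: {77be, 879e}.
Ancestors of a050: {77be, a050}.
Common ancestors: {77be}.
The only common ancestor is 77be, so it is the merge base.

77be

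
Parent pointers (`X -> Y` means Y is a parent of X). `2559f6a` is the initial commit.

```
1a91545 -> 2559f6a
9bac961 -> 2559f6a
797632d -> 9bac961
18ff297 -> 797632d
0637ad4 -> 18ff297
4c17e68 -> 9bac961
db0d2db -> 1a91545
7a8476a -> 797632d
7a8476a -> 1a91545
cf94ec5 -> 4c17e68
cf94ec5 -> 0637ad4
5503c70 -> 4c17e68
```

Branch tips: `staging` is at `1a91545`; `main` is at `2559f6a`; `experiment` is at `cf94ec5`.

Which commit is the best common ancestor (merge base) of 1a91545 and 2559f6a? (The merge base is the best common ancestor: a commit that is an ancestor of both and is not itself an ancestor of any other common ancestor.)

2559f6a

Ancestors of 1a91545: {1a91545, 2559f6a}.
Ancestors of 2559f6a: {2559f6a}.
Common ancestors: {2559f6a}.
The only common ancestor is 2559f6a, so it is the merge base.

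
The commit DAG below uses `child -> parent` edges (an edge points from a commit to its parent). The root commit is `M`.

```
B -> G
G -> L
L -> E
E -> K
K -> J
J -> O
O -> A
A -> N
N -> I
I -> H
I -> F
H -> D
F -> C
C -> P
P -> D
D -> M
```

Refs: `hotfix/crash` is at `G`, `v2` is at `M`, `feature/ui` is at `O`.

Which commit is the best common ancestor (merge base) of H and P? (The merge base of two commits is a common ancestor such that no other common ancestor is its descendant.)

Ancestors of H: {D, H, M}.
Ancestors of P: {D, M, P}.
Common ancestors: {D, M}.
Among these, D is not an ancestor of any other common ancestor — it is the merge base.

D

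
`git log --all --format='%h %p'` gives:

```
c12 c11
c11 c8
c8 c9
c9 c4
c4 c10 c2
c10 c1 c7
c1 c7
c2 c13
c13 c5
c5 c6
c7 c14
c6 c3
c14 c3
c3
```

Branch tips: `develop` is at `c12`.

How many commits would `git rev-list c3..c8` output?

11

Reachable from c8: {c1, c10, c13, c14, c2, c3, c4, c5, c6, c7, c8, c9}.
Reachable from c3: {c3}.
In c8's history but not c3's: {c1, c10, c13, c14, c2, c4, c5, c6, c7, c8, c9} — 11 commits.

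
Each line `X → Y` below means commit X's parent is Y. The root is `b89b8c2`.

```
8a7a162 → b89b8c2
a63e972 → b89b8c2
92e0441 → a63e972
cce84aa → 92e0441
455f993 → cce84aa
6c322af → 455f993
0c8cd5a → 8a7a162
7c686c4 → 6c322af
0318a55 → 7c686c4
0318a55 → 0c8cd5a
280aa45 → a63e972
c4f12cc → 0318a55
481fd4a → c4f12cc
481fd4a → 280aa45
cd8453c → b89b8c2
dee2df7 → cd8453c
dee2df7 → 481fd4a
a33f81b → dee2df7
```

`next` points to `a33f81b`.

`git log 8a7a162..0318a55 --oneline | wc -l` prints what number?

Reachable from 0318a55: {0318a55, 0c8cd5a, 455f993, 6c322af, 7c686c4, 8a7a162, 92e0441, a63e972, b89b8c2, cce84aa}.
Reachable from 8a7a162: {8a7a162, b89b8c2}.
In 0318a55's history but not 8a7a162's: {0318a55, 0c8cd5a, 455f993, 6c322af, 7c686c4, 92e0441, a63e972, cce84aa} — 8 commits.

8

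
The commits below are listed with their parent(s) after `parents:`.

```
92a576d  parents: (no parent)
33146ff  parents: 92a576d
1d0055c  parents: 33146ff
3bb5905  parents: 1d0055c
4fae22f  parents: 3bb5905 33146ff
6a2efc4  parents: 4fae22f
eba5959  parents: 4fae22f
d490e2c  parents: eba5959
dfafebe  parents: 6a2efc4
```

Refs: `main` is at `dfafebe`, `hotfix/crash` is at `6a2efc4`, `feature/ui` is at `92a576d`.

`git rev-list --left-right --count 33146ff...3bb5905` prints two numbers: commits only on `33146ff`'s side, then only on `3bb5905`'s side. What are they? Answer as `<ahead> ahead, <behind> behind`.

0 ahead, 2 behind

Reachable from 33146ff: {33146ff, 92a576d}.
Reachable from 3bb5905: {1d0055c, 33146ff, 3bb5905, 92a576d}.
Only in 33146ff's history (ahead): {} — 0.
Only in 3bb5905's history (behind): {1d0055c, 3bb5905} — 2.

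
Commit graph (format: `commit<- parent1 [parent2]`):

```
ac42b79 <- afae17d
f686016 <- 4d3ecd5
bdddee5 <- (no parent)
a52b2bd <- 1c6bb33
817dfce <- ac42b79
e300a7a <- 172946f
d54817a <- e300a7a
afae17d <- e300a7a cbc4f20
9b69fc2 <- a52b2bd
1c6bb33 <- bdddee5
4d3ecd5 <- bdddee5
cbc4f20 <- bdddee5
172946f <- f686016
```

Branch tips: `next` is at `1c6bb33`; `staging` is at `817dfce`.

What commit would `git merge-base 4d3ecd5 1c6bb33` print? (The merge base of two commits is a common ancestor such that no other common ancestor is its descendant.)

bdddee5

Ancestors of 4d3ecd5: {4d3ecd5, bdddee5}.
Ancestors of 1c6bb33: {1c6bb33, bdddee5}.
Common ancestors: {bdddee5}.
The only common ancestor is bdddee5, so it is the merge base.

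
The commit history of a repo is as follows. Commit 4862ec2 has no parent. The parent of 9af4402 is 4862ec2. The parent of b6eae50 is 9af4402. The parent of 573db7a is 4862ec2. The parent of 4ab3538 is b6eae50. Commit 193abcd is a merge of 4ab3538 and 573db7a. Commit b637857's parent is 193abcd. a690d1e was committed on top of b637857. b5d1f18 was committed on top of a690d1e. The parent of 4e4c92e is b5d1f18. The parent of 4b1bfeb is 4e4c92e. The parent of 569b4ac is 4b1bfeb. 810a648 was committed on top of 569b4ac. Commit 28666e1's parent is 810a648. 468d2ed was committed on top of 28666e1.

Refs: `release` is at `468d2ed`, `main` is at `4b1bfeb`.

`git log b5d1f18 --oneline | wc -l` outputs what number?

9

Walking parent pointers from b5d1f18: reachable set = {193abcd, 4862ec2, 4ab3538, 573db7a, 9af4402, a690d1e, b5d1f18, b637857, b6eae50}.
That is 9 commits.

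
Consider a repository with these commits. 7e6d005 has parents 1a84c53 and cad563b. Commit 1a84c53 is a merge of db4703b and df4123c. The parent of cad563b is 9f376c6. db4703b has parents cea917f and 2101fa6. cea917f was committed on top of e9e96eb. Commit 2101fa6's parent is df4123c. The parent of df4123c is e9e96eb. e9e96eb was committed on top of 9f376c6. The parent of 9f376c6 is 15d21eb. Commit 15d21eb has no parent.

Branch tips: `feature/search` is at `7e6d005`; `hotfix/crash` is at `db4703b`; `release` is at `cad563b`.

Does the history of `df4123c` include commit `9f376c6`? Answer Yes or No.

Yes

Ancestors of df4123c (commits reachable by following parents): {15d21eb, 9f376c6, df4123c, e9e96eb}.
9f376c6 is in that set, so it is an ancestor of df4123c.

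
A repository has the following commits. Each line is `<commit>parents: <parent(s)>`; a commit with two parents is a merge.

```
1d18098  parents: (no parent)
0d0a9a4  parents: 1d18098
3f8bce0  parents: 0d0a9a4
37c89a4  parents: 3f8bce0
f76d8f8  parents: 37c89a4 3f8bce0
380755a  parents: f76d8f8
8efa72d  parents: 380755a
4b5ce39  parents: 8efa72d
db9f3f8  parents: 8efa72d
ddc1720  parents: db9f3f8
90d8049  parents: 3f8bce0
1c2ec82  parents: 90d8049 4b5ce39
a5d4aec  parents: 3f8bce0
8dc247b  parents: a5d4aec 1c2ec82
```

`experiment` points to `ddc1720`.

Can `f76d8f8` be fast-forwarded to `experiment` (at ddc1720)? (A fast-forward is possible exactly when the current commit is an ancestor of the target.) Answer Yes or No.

A fast-forward from f76d8f8 to ddc1720 is possible iff f76d8f8 is an ancestor of ddc1720.
Ancestors of ddc1720: {0d0a9a4, 1d18098, 37c89a4, 380755a, 3f8bce0, 8efa72d, db9f3f8, ddc1720, f76d8f8}.
f76d8f8 is among them, so fast-forward is possible.

Yes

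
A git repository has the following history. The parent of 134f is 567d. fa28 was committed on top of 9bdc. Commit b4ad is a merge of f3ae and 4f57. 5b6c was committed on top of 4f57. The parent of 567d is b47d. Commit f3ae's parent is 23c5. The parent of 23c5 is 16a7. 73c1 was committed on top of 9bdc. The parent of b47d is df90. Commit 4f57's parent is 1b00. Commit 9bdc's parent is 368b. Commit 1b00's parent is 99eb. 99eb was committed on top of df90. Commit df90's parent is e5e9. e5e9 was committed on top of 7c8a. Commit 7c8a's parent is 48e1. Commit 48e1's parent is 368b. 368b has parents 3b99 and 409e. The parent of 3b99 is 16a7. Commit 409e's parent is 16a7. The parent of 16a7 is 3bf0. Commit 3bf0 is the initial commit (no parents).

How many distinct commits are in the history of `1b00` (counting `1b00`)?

11

Walking parent pointers from 1b00: reachable set = {16a7, 1b00, 368b, 3b99, 3bf0, 409e, 48e1, 7c8a, 99eb, df90, e5e9}.
That is 11 commits.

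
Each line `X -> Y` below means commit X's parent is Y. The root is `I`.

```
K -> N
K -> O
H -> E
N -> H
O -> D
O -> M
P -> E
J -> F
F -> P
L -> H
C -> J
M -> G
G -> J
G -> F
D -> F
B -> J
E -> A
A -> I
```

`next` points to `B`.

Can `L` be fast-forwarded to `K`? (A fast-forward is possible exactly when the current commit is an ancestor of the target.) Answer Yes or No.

A fast-forward from L to K is possible iff L is an ancestor of K.
Ancestors of K: {A, D, E, F, G, H, I, J, K, M, N, O, P}.
L is not among them, so fast-forward is not possible.

No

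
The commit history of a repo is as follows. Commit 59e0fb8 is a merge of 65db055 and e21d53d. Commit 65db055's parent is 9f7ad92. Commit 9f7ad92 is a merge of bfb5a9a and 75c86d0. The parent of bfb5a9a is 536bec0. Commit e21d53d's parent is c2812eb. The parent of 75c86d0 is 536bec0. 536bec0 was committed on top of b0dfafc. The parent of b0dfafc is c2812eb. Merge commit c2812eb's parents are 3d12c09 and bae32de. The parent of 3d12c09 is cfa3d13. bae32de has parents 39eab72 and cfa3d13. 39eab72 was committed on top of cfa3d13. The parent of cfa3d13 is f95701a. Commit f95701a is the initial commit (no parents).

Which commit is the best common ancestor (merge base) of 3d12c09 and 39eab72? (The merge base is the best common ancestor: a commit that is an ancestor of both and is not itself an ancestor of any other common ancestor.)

cfa3d13

Ancestors of 3d12c09: {3d12c09, cfa3d13, f95701a}.
Ancestors of 39eab72: {39eab72, cfa3d13, f95701a}.
Common ancestors: {cfa3d13, f95701a}.
Among these, cfa3d13 is not an ancestor of any other common ancestor — it is the merge base.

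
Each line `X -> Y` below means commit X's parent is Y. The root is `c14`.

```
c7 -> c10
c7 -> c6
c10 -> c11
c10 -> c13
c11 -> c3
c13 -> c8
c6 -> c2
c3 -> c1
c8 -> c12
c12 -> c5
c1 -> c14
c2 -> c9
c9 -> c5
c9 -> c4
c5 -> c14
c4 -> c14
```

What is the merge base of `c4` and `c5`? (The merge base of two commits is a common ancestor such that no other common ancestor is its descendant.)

c14

Ancestors of c4: {c14, c4}.
Ancestors of c5: {c14, c5}.
Common ancestors: {c14}.
The only common ancestor is c14, so it is the merge base.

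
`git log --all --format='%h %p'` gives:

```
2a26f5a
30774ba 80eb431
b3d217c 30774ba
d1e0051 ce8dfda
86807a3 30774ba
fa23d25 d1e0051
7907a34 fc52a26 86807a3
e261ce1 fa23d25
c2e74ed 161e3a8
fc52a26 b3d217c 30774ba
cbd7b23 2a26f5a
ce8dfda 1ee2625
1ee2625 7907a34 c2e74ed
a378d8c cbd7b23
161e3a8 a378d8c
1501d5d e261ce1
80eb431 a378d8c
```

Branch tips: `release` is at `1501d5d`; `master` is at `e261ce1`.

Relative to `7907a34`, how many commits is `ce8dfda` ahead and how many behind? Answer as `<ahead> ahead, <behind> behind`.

Reachable from ce8dfda: {161e3a8, 1ee2625, 2a26f5a, 30774ba, 7907a34, 80eb431, 86807a3, a378d8c, b3d217c, c2e74ed, cbd7b23, ce8dfda, fc52a26}.
Reachable from 7907a34: {2a26f5a, 30774ba, 7907a34, 80eb431, 86807a3, a378d8c, b3d217c, cbd7b23, fc52a26}.
Only in ce8dfda's history (ahead): {161e3a8, 1ee2625, c2e74ed, ce8dfda} — 4.
Only in 7907a34's history (behind): {} — 0.

4 ahead, 0 behind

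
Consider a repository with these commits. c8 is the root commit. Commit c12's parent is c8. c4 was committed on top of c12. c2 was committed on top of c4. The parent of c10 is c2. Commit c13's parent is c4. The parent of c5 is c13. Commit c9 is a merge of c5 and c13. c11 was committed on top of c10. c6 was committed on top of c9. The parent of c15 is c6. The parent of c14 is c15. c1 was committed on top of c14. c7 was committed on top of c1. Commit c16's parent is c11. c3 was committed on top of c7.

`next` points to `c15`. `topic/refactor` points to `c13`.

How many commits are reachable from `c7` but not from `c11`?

Reachable from c7: {c1, c12, c13, c14, c15, c4, c5, c6, c7, c8, c9}.
Reachable from c11: {c10, c11, c12, c2, c4, c8}.
In c7's history but not c11's: {c1, c13, c14, c15, c5, c6, c7, c9} — 8 commits.

8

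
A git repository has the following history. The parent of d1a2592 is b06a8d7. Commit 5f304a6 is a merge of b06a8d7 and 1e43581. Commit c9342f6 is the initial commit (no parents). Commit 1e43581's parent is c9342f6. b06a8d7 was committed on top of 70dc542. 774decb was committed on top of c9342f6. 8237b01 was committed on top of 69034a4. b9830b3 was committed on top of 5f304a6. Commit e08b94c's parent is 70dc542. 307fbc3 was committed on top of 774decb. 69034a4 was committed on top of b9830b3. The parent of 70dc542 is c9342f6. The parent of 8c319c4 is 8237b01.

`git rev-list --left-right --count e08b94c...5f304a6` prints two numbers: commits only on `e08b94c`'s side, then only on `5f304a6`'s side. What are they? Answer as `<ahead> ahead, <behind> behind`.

1 ahead, 3 behind

Reachable from e08b94c: {70dc542, c9342f6, e08b94c}.
Reachable from 5f304a6: {1e43581, 5f304a6, 70dc542, b06a8d7, c9342f6}.
Only in e08b94c's history (ahead): {e08b94c} — 1.
Only in 5f304a6's history (behind): {1e43581, 5f304a6, b06a8d7} — 3.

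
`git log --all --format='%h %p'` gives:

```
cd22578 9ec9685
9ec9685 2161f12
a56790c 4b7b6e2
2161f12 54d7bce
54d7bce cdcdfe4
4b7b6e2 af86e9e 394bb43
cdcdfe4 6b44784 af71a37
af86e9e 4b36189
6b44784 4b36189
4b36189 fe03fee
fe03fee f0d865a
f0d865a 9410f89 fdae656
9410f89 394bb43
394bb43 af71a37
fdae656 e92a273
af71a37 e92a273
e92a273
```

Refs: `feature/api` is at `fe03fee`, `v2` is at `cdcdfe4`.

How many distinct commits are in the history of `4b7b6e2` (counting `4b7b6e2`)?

10

Walking parent pointers from 4b7b6e2: reachable set = {394bb43, 4b36189, 4b7b6e2, 9410f89, af71a37, af86e9e, e92a273, f0d865a, fdae656, fe03fee}.
That is 10 commits.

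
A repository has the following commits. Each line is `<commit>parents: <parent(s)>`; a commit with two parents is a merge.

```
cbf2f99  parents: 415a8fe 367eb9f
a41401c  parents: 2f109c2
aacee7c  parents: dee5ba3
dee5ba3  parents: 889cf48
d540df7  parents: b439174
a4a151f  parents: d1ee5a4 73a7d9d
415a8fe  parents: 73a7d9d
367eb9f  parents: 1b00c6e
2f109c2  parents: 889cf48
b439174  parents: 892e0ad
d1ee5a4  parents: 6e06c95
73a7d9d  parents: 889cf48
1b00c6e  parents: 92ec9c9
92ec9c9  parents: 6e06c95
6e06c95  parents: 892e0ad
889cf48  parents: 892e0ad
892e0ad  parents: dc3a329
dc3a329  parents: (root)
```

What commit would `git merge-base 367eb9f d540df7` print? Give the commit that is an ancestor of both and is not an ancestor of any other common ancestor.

892e0ad

Ancestors of 367eb9f: {1b00c6e, 367eb9f, 6e06c95, 892e0ad, 92ec9c9, dc3a329}.
Ancestors of d540df7: {892e0ad, b439174, d540df7, dc3a329}.
Common ancestors: {892e0ad, dc3a329}.
Among these, 892e0ad is not an ancestor of any other common ancestor — it is the merge base.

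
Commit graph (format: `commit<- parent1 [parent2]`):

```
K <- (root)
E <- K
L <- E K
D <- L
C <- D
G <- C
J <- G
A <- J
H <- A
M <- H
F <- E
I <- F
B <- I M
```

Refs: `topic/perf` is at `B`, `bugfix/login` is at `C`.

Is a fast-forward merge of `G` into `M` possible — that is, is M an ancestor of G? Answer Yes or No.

A fast-forward from M to G is possible iff M is an ancestor of G.
Ancestors of G: {C, D, E, G, K, L}.
M is not among them, so fast-forward is not possible.

No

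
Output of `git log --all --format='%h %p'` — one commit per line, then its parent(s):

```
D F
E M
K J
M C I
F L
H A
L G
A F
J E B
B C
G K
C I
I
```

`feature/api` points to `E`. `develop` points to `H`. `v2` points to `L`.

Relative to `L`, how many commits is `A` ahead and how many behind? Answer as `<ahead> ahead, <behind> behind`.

2 ahead, 0 behind

Reachable from A: {A, B, C, E, F, G, I, J, K, L, M}.
Reachable from L: {B, C, E, G, I, J, K, L, M}.
Only in A's history (ahead): {A, F} — 2.
Only in L's history (behind): {} — 0.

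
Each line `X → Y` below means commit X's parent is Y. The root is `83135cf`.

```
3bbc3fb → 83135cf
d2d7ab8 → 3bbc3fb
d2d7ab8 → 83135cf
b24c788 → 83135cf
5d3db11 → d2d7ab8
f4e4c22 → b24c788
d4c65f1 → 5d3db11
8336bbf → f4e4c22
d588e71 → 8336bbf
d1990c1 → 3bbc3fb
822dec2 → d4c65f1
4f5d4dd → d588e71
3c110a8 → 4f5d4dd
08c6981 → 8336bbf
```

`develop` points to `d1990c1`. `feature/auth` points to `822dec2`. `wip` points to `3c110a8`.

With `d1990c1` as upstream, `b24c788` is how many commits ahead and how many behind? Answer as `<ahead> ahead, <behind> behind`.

1 ahead, 2 behind

Reachable from b24c788: {83135cf, b24c788}.
Reachable from d1990c1: {3bbc3fb, 83135cf, d1990c1}.
Only in b24c788's history (ahead): {b24c788} — 1.
Only in d1990c1's history (behind): {3bbc3fb, d1990c1} — 2.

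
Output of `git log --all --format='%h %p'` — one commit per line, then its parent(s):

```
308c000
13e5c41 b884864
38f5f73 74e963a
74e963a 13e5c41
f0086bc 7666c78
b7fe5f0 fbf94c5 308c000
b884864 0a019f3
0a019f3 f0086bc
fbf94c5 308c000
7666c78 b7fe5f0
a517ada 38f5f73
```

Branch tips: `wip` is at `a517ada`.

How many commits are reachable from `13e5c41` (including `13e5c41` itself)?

8

Walking parent pointers from 13e5c41: reachable set = {0a019f3, 13e5c41, 308c000, 7666c78, b7fe5f0, b884864, f0086bc, fbf94c5}.
That is 8 commits.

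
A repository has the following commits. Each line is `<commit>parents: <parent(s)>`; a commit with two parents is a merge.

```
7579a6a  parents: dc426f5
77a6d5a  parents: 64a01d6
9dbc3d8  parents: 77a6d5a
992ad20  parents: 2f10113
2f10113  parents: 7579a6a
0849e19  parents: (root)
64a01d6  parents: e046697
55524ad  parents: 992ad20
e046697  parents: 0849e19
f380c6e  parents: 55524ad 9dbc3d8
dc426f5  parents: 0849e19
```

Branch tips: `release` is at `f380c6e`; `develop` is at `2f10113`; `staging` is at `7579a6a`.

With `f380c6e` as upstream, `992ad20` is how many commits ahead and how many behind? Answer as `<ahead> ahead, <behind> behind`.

Reachable from 992ad20: {0849e19, 2f10113, 7579a6a, 992ad20, dc426f5}.
Reachable from f380c6e: {0849e19, 2f10113, 55524ad, 64a01d6, 7579a6a, 77a6d5a, 992ad20, 9dbc3d8, dc426f5, e046697, f380c6e}.
Only in 992ad20's history (ahead): {} — 0.
Only in f380c6e's history (behind): {55524ad, 64a01d6, 77a6d5a, 9dbc3d8, e046697, f380c6e} — 6.

0 ahead, 6 behind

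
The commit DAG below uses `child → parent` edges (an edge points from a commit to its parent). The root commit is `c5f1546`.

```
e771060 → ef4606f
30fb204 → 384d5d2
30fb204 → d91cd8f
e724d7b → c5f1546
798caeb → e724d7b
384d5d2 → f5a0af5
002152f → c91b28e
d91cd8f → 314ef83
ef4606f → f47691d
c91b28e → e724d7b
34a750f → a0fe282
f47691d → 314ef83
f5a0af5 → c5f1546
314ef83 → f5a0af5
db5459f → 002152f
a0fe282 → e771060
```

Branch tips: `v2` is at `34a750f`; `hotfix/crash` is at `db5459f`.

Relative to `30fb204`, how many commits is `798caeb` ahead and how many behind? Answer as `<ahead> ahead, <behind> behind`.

Reachable from 798caeb: {798caeb, c5f1546, e724d7b}.
Reachable from 30fb204: {30fb204, 314ef83, 384d5d2, c5f1546, d91cd8f, f5a0af5}.
Only in 798caeb's history (ahead): {798caeb, e724d7b} — 2.
Only in 30fb204's history (behind): {30fb204, 314ef83, 384d5d2, d91cd8f, f5a0af5} — 5.

2 ahead, 5 behind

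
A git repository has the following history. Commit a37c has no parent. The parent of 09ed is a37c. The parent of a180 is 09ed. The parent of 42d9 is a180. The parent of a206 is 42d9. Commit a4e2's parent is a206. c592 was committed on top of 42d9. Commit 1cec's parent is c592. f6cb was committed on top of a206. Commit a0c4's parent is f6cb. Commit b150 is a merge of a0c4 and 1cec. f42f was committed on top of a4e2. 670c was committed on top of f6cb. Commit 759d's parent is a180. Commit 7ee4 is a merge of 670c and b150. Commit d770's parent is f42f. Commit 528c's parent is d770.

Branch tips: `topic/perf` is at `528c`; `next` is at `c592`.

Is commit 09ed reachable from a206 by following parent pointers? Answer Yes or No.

Yes

Ancestors of a206 (commits reachable by following parents): {09ed, 42d9, a180, a206, a37c}.
09ed is in that set, so it is an ancestor of a206.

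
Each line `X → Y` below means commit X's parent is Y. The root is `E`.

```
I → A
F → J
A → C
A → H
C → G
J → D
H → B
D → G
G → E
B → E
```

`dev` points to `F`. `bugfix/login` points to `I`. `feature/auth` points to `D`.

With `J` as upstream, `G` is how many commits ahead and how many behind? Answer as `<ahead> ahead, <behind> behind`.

Reachable from G: {E, G}.
Reachable from J: {D, E, G, J}.
Only in G's history (ahead): {} — 0.
Only in J's history (behind): {D, J} — 2.

0 ahead, 2 behind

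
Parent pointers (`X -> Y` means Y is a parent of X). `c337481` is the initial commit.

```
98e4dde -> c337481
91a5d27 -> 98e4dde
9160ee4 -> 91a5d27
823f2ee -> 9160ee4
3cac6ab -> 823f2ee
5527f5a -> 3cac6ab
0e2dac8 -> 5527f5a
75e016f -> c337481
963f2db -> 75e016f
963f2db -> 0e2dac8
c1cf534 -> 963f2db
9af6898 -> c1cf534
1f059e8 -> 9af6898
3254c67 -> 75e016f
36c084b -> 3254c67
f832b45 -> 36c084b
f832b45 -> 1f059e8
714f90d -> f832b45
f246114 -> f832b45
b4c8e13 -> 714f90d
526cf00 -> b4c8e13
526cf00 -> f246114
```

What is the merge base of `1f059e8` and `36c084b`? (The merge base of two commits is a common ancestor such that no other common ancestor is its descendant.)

Ancestors of 1f059e8: {0e2dac8, 1f059e8, 3cac6ab, 5527f5a, 75e016f, 823f2ee, 9160ee4, 91a5d27, 963f2db, 98e4dde, 9af6898, c1cf534, c337481}.
Ancestors of 36c084b: {3254c67, 36c084b, 75e016f, c337481}.
Common ancestors: {75e016f, c337481}.
Among these, 75e016f is not an ancestor of any other common ancestor — it is the merge base.

75e016f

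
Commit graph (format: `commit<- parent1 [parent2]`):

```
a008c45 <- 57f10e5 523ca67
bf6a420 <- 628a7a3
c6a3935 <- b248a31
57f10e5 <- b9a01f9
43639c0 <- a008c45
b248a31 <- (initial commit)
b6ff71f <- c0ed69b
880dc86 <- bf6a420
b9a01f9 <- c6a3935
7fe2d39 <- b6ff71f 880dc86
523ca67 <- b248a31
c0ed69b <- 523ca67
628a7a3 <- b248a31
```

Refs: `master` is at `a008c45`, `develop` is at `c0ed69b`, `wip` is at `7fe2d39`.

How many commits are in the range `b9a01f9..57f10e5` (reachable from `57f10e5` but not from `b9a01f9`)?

Reachable from 57f10e5: {57f10e5, b248a31, b9a01f9, c6a3935}.
Reachable from b9a01f9: {b248a31, b9a01f9, c6a3935}.
In 57f10e5's history but not b9a01f9's: {57f10e5} — 1 commit.

1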